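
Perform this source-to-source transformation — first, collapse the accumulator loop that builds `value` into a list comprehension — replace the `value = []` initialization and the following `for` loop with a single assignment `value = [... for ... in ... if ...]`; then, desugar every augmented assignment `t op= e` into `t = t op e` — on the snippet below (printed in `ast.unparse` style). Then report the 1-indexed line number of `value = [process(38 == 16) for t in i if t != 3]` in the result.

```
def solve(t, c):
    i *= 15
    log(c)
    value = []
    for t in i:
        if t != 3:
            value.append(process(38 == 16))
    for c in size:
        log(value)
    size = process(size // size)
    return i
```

4

Transformed code:
def solve(t, c):
    i = i * 15
    log(c)
    value = [process(38 == 16) for t in i if t != 3]
    for c in size:
        log(value)
    size = process(size // size)
    return i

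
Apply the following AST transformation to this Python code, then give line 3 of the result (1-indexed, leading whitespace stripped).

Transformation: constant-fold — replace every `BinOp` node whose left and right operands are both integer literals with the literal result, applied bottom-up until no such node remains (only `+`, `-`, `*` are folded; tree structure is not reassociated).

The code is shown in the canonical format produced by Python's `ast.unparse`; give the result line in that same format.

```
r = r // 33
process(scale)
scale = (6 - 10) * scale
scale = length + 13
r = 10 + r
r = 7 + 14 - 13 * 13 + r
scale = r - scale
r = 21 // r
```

scale = -4 * scale

Transformed code:
r = r // 33
process(scale)
scale = -4 * scale
scale = length + 13
r = 10 + r
r = -148 + r
scale = r - scale
r = 21 // r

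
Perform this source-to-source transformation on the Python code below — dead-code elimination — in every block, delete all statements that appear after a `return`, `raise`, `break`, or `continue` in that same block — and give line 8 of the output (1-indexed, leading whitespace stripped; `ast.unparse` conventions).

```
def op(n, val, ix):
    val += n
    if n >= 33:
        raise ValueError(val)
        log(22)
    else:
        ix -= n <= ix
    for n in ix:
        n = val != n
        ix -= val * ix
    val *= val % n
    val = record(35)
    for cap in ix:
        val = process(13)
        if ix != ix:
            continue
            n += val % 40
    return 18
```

n = val != n

Transformed code:
def op(n, val, ix):
    val += n
    if n >= 33:
        raise ValueError(val)
    else:
        ix -= n <= ix
    for n in ix:
        n = val != n
        ix -= val * ix
    val *= val % n
    val = record(35)
    for cap in ix:
        val = process(13)
        if ix != ix:
            continue
    return 18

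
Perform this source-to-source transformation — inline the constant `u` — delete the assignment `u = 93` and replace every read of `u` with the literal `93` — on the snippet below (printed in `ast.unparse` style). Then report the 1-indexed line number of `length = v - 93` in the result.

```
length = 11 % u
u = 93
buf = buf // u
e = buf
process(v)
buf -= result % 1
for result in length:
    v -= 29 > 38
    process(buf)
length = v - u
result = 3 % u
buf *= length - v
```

Transformed code:
length = 11 % 93
buf = buf // 93
e = buf
process(v)
buf -= result % 1
for result in length:
    v -= 29 > 38
    process(buf)
length = v - 93
result = 3 % 93
buf *= length - v

9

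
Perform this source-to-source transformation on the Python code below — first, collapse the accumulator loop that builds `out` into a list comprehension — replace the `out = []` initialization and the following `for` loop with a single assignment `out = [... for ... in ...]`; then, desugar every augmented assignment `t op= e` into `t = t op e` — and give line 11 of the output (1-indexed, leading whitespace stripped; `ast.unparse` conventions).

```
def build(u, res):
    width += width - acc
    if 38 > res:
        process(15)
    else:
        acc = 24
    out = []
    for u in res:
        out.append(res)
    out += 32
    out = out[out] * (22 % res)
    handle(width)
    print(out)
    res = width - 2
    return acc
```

print(out)

Transformed code:
def build(u, res):
    width = width + (width - acc)
    if 38 > res:
        process(15)
    else:
        acc = 24
    out = [res for u in res]
    out = out + 32
    out = out[out] * (22 % res)
    handle(width)
    print(out)
    res = width - 2
    return acc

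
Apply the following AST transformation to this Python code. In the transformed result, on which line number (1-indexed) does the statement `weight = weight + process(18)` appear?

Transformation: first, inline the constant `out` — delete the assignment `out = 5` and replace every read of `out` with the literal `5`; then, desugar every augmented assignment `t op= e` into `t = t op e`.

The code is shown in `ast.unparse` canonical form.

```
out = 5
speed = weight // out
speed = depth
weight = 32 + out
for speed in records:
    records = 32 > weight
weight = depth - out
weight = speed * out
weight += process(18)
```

Transformed code:
speed = weight // 5
speed = depth
weight = 32 + 5
for speed in records:
    records = 32 > weight
weight = depth - 5
weight = speed * 5
weight = weight + process(18)

8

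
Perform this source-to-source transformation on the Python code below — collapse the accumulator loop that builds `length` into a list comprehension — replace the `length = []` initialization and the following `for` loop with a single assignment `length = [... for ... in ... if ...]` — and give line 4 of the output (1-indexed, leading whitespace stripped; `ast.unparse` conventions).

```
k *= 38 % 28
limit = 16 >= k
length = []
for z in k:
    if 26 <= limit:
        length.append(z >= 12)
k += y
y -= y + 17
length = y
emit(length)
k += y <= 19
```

Transformed code:
k *= 38 % 28
limit = 16 >= k
length = [z >= 12 for z in k if 26 <= limit]
k += y
y -= y + 17
length = y
emit(length)
k += y <= 19

k += y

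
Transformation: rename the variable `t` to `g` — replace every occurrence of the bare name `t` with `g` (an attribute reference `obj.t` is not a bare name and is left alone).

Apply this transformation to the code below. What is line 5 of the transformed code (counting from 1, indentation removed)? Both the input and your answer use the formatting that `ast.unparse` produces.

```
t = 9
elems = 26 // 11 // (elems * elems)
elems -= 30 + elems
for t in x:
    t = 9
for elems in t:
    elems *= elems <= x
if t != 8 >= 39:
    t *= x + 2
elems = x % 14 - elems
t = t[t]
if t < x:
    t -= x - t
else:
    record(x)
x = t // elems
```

g = 9

Transformed code:
g = 9
elems = 26 // 11 // (elems * elems)
elems -= 30 + elems
for g in x:
    g = 9
for elems in g:
    elems *= elems <= x
if g != 8 >= 39:
    g *= x + 2
elems = x % 14 - elems
g = g[g]
if g < x:
    g -= x - g
else:
    record(x)
x = g // elems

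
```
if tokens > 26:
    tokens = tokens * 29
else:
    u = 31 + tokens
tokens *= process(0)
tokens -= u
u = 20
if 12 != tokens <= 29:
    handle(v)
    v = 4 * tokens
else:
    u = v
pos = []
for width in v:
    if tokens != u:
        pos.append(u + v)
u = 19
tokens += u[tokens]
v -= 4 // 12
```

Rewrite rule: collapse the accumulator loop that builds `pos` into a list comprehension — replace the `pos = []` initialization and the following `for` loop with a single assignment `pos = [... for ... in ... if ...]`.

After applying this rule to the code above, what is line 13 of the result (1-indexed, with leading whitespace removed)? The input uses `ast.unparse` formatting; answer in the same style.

pos = [u + v for width in v if tokens != u]

Transformed code:
if tokens > 26:
    tokens = tokens * 29
else:
    u = 31 + tokens
tokens *= process(0)
tokens -= u
u = 20
if 12 != tokens <= 29:
    handle(v)
    v = 4 * tokens
else:
    u = v
pos = [u + v for width in v if tokens != u]
u = 19
tokens += u[tokens]
v -= 4 // 12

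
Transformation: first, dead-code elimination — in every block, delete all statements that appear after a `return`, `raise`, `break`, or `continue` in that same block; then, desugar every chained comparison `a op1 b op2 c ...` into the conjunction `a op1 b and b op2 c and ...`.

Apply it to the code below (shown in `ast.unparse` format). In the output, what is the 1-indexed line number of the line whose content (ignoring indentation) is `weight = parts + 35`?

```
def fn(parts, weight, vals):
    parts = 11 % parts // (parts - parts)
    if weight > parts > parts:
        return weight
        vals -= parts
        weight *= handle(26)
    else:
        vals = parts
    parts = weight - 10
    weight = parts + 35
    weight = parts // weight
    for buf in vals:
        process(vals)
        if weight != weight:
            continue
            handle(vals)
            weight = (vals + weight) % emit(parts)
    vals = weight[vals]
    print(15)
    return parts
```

8

Transformed code:
def fn(parts, weight, vals):
    parts = 11 % parts // (parts - parts)
    if weight > parts and parts > parts:
        return weight
    else:
        vals = parts
    parts = weight - 10
    weight = parts + 35
    weight = parts // weight
    for buf in vals:
        process(vals)
        if weight != weight:
            continue
    vals = weight[vals]
    print(15)
    return parts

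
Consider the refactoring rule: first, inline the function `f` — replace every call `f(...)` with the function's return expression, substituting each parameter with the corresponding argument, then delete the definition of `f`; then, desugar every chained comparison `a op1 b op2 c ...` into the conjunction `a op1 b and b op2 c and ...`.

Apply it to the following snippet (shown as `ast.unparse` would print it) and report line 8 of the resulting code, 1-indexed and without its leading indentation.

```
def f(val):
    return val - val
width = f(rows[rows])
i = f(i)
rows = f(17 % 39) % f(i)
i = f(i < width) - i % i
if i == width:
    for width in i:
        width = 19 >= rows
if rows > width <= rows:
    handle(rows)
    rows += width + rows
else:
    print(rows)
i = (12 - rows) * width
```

if rows > width and width <= rows:

Transformed code:
width = rows[rows] - rows[rows]
i = i - i
rows = (17 % 39 - 17 % 39) % (i - i)
i = (i < width) - (i < width) - i % i
if i == width:
    for width in i:
        width = 19 >= rows
if rows > width and width <= rows:
    handle(rows)
    rows += width + rows
else:
    print(rows)
i = (12 - rows) * width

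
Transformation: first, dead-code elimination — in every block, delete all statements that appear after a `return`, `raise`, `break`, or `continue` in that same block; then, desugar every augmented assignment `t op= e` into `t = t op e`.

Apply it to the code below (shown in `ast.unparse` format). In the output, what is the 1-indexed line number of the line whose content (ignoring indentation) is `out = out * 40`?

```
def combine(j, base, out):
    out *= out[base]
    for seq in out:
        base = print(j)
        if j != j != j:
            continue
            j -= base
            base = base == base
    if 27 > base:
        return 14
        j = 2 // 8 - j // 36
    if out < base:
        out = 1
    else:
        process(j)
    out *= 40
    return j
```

13

Transformed code:
def combine(j, base, out):
    out = out * out[base]
    for seq in out:
        base = print(j)
        if j != j != j:
            continue
    if 27 > base:
        return 14
    if out < base:
        out = 1
    else:
        process(j)
    out = out * 40
    return j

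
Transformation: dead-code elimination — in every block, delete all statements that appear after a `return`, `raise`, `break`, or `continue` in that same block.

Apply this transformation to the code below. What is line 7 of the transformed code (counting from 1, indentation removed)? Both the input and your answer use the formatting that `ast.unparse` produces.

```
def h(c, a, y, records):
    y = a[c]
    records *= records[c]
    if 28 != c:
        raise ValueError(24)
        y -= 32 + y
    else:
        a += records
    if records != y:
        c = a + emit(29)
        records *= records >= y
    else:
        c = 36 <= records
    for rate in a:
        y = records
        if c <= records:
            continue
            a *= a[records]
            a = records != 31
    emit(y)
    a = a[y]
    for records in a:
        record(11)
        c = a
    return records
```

a += records

Transformed code:
def h(c, a, y, records):
    y = a[c]
    records *= records[c]
    if 28 != c:
        raise ValueError(24)
    else:
        a += records
    if records != y:
        c = a + emit(29)
        records *= records >= y
    else:
        c = 36 <= records
    for rate in a:
        y = records
        if c <= records:
            continue
    emit(y)
    a = a[y]
    for records in a:
        record(11)
        c = a
    return records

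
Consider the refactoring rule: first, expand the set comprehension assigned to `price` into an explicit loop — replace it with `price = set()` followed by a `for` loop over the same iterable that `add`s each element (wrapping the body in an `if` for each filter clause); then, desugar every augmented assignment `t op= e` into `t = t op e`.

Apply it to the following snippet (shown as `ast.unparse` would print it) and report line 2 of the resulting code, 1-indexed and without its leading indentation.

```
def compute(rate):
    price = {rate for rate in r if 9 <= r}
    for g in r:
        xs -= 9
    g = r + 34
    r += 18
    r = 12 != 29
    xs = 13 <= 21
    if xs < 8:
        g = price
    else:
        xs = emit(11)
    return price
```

Transformed code:
def compute(rate):
    price = set()
    for rate in r:
        if 9 <= r:
            price.add(rate)
    for g in r:
        xs = xs - 9
    g = r + 34
    r = r + 18
    r = 12 != 29
    xs = 13 <= 21
    if xs < 8:
        g = price
    else:
        xs = emit(11)
    return price

price = set()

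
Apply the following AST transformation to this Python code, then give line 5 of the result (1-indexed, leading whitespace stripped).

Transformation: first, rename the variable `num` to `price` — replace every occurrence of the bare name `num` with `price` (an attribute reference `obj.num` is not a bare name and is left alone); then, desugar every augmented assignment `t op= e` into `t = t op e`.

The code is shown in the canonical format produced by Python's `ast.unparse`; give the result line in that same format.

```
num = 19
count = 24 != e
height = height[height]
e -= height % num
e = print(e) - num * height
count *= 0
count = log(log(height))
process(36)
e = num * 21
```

e = print(e) - price * height

Transformed code:
price = 19
count = 24 != e
height = height[height]
e = e - height % price
e = print(e) - price * height
count = count * 0
count = log(log(height))
process(36)
e = price * 21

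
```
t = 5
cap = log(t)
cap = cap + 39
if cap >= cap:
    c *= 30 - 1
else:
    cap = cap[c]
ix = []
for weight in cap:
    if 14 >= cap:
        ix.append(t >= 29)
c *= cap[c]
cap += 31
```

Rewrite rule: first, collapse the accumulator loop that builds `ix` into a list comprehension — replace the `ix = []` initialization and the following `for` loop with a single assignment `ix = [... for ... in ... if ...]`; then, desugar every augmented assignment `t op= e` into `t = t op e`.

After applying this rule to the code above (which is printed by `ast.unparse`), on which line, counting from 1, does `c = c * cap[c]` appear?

9

Transformed code:
t = 5
cap = log(t)
cap = cap + 39
if cap >= cap:
    c = c * (30 - 1)
else:
    cap = cap[c]
ix = [t >= 29 for weight in cap if 14 >= cap]
c = c * cap[c]
cap = cap + 31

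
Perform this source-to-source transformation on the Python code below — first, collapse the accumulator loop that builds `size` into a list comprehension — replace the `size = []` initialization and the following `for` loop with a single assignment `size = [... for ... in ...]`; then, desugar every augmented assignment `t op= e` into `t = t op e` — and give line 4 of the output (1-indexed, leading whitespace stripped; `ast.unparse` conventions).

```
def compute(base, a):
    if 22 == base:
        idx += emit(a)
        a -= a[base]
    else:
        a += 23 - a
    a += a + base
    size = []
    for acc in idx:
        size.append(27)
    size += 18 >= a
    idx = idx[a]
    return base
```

a = a - a[base]

Transformed code:
def compute(base, a):
    if 22 == base:
        idx = idx + emit(a)
        a = a - a[base]
    else:
        a = a + (23 - a)
    a = a + (a + base)
    size = [27 for acc in idx]
    size = size + (18 >= a)
    idx = idx[a]
    return base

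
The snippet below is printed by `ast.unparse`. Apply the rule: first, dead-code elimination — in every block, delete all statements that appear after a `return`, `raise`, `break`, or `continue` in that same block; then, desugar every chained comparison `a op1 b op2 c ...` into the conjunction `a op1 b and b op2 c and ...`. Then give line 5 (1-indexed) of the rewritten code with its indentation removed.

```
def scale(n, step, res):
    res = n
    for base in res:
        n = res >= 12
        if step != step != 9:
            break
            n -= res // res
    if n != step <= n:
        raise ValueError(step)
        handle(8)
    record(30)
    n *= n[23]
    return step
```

Transformed code:
def scale(n, step, res):
    res = n
    for base in res:
        n = res >= 12
        if step != step and step != 9:
            break
    if n != step and step <= n:
        raise ValueError(step)
    record(30)
    n *= n[23]
    return step

if step != step and step != 9:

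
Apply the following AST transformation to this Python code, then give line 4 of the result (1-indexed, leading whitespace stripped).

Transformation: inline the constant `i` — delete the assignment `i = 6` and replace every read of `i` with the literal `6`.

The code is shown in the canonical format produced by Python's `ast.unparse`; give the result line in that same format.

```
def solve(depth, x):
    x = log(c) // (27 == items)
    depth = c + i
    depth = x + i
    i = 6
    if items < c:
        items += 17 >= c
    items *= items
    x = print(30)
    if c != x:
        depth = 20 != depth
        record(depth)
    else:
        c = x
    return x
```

depth = x + 6

Transformed code:
def solve(depth, x):
    x = log(c) // (27 == items)
    depth = c + 6
    depth = x + 6
    if items < c:
        items += 17 >= c
    items *= items
    x = print(30)
    if c != x:
        depth = 20 != depth
        record(depth)
    else:
        c = x
    return x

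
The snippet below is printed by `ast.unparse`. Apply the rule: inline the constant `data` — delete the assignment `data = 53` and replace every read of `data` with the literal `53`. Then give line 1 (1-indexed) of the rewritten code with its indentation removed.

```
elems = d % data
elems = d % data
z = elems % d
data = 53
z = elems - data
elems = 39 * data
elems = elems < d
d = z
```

elems = d % 53

Transformed code:
elems = d % 53
elems = d % 53
z = elems % d
z = elems - 53
elems = 39 * 53
elems = elems < d
d = z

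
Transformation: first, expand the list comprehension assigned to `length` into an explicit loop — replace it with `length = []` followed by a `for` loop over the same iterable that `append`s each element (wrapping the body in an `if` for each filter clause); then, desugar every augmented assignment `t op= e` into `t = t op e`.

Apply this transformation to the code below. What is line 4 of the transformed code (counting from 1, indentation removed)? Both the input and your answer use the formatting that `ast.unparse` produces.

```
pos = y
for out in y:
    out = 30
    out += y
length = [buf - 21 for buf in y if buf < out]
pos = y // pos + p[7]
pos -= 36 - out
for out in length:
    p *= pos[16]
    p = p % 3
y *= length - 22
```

Transformed code:
pos = y
for out in y:
    out = 30
    out = out + y
length = []
for buf in y:
    if buf < out:
        length.append(buf - 21)
pos = y // pos + p[7]
pos = pos - (36 - out)
for out in length:
    p = p * pos[16]
    p = p % 3
y = y * (length - 22)

out = out + y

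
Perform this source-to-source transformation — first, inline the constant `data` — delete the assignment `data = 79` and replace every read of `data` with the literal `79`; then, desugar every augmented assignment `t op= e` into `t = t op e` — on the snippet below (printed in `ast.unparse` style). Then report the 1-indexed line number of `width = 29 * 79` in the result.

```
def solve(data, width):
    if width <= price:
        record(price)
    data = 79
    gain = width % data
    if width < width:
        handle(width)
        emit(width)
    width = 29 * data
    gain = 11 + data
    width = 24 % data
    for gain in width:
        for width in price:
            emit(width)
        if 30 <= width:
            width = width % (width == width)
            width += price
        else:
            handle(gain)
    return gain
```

Transformed code:
def solve(data, width):
    if width <= price:
        record(price)
    gain = width % 79
    if width < width:
        handle(width)
        emit(width)
    width = 29 * 79
    gain = 11 + 79
    width = 24 % 79
    for gain in width:
        for width in price:
            emit(width)
        if 30 <= width:
            width = width % (width == width)
            width = width + price
        else:
            handle(gain)
    return gain

8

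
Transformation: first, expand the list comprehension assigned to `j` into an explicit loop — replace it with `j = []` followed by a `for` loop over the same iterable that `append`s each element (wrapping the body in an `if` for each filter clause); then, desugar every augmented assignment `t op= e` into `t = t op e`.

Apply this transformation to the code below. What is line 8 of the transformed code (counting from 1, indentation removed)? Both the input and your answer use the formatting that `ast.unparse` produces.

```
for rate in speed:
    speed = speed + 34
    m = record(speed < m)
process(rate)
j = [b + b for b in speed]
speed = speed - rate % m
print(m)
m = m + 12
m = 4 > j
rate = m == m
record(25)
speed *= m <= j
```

Transformed code:
for rate in speed:
    speed = speed + 34
    m = record(speed < m)
process(rate)
j = []
for b in speed:
    j.append(b + b)
speed = speed - rate % m
print(m)
m = m + 12
m = 4 > j
rate = m == m
record(25)
speed = speed * (m <= j)

speed = speed - rate % m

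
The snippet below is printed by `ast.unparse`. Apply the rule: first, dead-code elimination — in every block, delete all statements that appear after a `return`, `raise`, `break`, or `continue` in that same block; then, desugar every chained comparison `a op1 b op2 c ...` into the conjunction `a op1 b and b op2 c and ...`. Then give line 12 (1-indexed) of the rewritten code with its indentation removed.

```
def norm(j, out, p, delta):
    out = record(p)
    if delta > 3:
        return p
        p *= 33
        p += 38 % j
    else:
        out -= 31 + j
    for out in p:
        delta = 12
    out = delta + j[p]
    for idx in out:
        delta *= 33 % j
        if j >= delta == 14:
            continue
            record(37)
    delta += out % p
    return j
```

if j >= delta and delta == 14:

Transformed code:
def norm(j, out, p, delta):
    out = record(p)
    if delta > 3:
        return p
    else:
        out -= 31 + j
    for out in p:
        delta = 12
    out = delta + j[p]
    for idx in out:
        delta *= 33 % j
        if j >= delta and delta == 14:
            continue
    delta += out % p
    return j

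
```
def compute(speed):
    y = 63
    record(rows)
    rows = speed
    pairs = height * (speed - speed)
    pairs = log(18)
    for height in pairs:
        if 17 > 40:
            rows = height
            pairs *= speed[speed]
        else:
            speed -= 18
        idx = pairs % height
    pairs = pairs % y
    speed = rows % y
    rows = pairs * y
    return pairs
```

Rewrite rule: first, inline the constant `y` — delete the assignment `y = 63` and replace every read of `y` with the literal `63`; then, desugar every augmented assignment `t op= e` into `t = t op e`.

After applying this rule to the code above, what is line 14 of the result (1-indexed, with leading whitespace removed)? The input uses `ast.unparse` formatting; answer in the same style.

Transformed code:
def compute(speed):
    record(rows)
    rows = speed
    pairs = height * (speed - speed)
    pairs = log(18)
    for height in pairs:
        if 17 > 40:
            rows = height
            pairs = pairs * speed[speed]
        else:
            speed = speed - 18
        idx = pairs % height
    pairs = pairs % 63
    speed = rows % 63
    rows = pairs * 63
    return pairs

speed = rows % 63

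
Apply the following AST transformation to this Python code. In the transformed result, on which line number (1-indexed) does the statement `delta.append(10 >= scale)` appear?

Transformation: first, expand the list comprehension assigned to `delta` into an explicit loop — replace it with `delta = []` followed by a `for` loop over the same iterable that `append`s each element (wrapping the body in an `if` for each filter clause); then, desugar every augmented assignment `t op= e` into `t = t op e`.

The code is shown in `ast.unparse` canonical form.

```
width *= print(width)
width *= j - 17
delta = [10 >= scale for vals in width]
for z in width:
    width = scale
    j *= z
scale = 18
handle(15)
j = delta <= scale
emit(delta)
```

5

Transformed code:
width = width * print(width)
width = width * (j - 17)
delta = []
for vals in width:
    delta.append(10 >= scale)
for z in width:
    width = scale
    j = j * z
scale = 18
handle(15)
j = delta <= scale
emit(delta)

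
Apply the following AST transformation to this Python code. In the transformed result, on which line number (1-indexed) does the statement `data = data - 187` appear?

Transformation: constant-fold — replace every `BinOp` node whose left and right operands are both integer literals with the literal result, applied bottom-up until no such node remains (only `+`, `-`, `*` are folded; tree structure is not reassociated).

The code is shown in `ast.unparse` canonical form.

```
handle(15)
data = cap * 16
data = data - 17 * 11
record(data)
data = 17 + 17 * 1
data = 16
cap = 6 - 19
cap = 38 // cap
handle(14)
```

3

Transformed code:
handle(15)
data = cap * 16
data = data - 187
record(data)
data = 34
data = 16
cap = -13
cap = 38 // cap
handle(14)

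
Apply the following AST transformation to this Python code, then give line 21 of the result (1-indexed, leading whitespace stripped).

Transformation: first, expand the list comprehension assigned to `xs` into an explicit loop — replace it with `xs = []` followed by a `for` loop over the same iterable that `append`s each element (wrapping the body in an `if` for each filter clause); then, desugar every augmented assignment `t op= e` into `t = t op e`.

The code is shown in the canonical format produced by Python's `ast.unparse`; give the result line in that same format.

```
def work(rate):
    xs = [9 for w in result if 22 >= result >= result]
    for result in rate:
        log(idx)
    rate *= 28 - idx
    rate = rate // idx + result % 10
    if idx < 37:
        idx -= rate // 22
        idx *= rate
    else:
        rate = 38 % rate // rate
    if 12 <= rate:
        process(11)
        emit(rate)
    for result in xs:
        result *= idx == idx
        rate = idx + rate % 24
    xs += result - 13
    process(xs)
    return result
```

Transformed code:
def work(rate):
    xs = []
    for w in result:
        if 22 >= result >= result:
            xs.append(9)
    for result in rate:
        log(idx)
    rate = rate * (28 - idx)
    rate = rate // idx + result % 10
    if idx < 37:
        idx = idx - rate // 22
        idx = idx * rate
    else:
        rate = 38 % rate // rate
    if 12 <= rate:
        process(11)
        emit(rate)
    for result in xs:
        result = result * (idx == idx)
        rate = idx + rate % 24
    xs = xs + (result - 13)
    process(xs)
    return result

xs = xs + (result - 13)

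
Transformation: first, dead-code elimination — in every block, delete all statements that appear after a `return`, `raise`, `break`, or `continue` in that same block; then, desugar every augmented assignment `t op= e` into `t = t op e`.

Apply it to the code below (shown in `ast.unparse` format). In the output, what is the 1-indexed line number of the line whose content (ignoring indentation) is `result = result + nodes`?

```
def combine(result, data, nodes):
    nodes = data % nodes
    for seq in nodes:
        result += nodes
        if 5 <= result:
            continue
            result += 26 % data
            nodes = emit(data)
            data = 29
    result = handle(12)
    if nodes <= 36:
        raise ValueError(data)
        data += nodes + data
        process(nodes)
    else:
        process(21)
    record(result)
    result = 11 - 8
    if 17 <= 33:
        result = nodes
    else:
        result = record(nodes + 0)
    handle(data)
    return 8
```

4

Transformed code:
def combine(result, data, nodes):
    nodes = data % nodes
    for seq in nodes:
        result = result + nodes
        if 5 <= result:
            continue
    result = handle(12)
    if nodes <= 36:
        raise ValueError(data)
    else:
        process(21)
    record(result)
    result = 11 - 8
    if 17 <= 33:
        result = nodes
    else:
        result = record(nodes + 0)
    handle(data)
    return 8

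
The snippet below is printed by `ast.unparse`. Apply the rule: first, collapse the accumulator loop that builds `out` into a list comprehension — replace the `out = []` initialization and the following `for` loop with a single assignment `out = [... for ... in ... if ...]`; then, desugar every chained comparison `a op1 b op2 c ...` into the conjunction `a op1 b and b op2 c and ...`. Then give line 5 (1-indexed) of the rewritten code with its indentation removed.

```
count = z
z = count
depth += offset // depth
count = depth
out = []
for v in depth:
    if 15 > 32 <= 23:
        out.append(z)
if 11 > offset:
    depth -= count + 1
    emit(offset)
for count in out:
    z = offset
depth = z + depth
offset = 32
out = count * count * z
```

out = [z for v in depth if 15 > 32 and 32 <= 23]

Transformed code:
count = z
z = count
depth += offset // depth
count = depth
out = [z for v in depth if 15 > 32 and 32 <= 23]
if 11 > offset:
    depth -= count + 1
    emit(offset)
for count in out:
    z = offset
depth = z + depth
offset = 32
out = count * count * z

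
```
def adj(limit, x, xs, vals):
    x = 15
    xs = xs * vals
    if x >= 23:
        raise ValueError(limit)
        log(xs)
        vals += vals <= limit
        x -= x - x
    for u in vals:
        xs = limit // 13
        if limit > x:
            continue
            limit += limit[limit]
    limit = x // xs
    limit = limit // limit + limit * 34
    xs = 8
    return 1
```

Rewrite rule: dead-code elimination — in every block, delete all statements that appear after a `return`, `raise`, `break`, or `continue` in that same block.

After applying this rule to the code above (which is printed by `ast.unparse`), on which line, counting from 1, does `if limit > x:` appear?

Transformed code:
def adj(limit, x, xs, vals):
    x = 15
    xs = xs * vals
    if x >= 23:
        raise ValueError(limit)
    for u in vals:
        xs = limit // 13
        if limit > x:
            continue
    limit = x // xs
    limit = limit // limit + limit * 34
    xs = 8
    return 1

8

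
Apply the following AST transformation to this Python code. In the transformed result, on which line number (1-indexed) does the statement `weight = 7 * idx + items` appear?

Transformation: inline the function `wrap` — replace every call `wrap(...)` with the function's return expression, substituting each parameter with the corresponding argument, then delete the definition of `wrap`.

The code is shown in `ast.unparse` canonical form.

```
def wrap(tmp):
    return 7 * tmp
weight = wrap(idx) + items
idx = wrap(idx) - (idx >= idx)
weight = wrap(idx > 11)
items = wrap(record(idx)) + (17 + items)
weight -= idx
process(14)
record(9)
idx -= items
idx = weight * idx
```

1

Transformed code:
weight = 7 * idx + items
idx = 7 * idx - (idx >= idx)
weight = 7 * (idx > 11)
items = 7 * record(idx) + (17 + items)
weight -= idx
process(14)
record(9)
idx -= items
idx = weight * idx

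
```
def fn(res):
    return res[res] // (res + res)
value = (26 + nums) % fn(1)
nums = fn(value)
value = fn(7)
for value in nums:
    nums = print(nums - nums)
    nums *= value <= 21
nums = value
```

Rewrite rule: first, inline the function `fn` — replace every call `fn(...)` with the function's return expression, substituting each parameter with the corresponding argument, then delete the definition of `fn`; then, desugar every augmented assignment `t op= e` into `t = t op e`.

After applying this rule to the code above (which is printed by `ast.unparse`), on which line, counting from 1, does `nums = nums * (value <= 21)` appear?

Transformed code:
value = (26 + nums) % (1[1] // (1 + 1))
nums = value[value] // (value + value)
value = 7[7] // (7 + 7)
for value in nums:
    nums = print(nums - nums)
    nums = nums * (value <= 21)
nums = value

6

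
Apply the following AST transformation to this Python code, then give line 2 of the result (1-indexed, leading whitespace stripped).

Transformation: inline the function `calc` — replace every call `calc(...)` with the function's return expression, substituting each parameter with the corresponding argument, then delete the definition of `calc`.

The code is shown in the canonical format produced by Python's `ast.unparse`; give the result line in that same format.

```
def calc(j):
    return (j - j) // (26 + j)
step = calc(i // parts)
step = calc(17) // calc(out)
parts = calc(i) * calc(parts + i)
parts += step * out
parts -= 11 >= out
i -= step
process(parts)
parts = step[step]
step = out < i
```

Transformed code:
step = (i // parts - i // parts) // (26 + i // parts)
step = (17 - 17) // (26 + 17) // ((out - out) // (26 + out))
parts = (i - i) // (26 + i) * ((parts + i - (parts + i)) // (26 + (parts + i)))
parts += step * out
parts -= 11 >= out
i -= step
process(parts)
parts = step[step]
step = out < i

step = (17 - 17) // (26 + 17) // ((out - out) // (26 + out))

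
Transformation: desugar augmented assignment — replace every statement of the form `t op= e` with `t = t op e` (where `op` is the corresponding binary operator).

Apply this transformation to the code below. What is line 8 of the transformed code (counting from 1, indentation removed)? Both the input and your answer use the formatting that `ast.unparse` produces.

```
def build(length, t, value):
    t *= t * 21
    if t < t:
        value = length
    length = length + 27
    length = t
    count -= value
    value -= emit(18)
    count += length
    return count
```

Transformed code:
def build(length, t, value):
    t = t * (t * 21)
    if t < t:
        value = length
    length = length + 27
    length = t
    count = count - value
    value = value - emit(18)
    count = count + length
    return count

value = value - emit(18)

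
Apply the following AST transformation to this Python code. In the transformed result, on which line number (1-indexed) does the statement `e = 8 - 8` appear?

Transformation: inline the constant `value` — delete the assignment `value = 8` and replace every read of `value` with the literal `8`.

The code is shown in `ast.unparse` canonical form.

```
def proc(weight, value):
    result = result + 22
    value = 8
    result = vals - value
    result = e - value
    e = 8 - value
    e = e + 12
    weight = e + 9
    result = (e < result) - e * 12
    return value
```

Transformed code:
def proc(weight, value):
    result = result + 22
    result = vals - 8
    result = e - 8
    e = 8 - 8
    e = e + 12
    weight = e + 9
    result = (e < result) - e * 12
    return 8

5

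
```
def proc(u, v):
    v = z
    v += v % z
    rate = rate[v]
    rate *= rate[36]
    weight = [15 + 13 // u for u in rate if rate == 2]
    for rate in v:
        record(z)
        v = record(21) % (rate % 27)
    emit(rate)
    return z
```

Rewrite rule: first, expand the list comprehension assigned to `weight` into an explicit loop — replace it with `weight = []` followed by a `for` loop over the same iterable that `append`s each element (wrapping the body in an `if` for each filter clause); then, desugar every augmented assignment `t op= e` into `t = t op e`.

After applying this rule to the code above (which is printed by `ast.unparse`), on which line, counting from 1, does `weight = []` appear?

6

Transformed code:
def proc(u, v):
    v = z
    v = v + v % z
    rate = rate[v]
    rate = rate * rate[36]
    weight = []
    for u in rate:
        if rate == 2:
            weight.append(15 + 13 // u)
    for rate in v:
        record(z)
        v = record(21) % (rate % 27)
    emit(rate)
    return z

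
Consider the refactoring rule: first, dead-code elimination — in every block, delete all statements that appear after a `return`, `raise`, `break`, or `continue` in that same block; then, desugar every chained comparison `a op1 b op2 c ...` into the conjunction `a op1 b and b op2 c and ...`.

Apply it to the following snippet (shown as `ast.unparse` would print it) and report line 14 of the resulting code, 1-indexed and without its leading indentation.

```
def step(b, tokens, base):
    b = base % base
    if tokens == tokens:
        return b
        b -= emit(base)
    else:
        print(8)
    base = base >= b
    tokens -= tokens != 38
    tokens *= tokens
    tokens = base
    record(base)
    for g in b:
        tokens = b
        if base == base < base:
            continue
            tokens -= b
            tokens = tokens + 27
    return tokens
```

if base == base and base < base:

Transformed code:
def step(b, tokens, base):
    b = base % base
    if tokens == tokens:
        return b
    else:
        print(8)
    base = base >= b
    tokens -= tokens != 38
    tokens *= tokens
    tokens = base
    record(base)
    for g in b:
        tokens = b
        if base == base and base < base:
            continue
    return tokens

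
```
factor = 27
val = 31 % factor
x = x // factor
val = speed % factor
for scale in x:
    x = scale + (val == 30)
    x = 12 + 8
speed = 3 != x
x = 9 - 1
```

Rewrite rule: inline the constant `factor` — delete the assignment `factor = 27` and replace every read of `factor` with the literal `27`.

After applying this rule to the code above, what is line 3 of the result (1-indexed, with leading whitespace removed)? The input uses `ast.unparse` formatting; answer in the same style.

val = speed % 27

Transformed code:
val = 31 % 27
x = x // 27
val = speed % 27
for scale in x:
    x = scale + (val == 30)
    x = 12 + 8
speed = 3 != x
x = 9 - 1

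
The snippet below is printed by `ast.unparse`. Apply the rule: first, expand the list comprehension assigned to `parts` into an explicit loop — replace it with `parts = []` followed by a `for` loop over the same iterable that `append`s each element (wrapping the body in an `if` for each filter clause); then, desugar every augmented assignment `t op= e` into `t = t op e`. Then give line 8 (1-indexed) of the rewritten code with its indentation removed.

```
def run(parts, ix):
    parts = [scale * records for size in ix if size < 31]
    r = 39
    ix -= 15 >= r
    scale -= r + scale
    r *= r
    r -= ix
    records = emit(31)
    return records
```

Transformed code:
def run(parts, ix):
    parts = []
    for size in ix:
        if size < 31:
            parts.append(scale * records)
    r = 39
    ix = ix - (15 >= r)
    scale = scale - (r + scale)
    r = r * r
    r = r - ix
    records = emit(31)
    return records

scale = scale - (r + scale)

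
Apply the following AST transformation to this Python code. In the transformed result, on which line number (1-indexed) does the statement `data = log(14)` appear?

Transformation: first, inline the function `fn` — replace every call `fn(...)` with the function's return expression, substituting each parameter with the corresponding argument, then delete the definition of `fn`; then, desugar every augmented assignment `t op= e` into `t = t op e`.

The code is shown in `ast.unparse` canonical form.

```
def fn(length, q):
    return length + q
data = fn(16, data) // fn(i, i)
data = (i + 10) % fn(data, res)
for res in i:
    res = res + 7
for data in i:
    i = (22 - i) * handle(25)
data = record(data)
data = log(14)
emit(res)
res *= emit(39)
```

8

Transformed code:
data = (16 + data) // (i + i)
data = (i + 10) % (data + res)
for res in i:
    res = res + 7
for data in i:
    i = (22 - i) * handle(25)
data = record(data)
data = log(14)
emit(res)
res = res * emit(39)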